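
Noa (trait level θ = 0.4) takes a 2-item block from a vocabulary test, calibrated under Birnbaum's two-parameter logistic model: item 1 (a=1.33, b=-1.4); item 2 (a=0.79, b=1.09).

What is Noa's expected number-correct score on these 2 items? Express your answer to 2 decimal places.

P(θ) = 1 / (1 + exp(−a(θ − b)))
P_1 = 1/(1+e^{-2.3940}) = 0.9164
P_2 = 1/(1+e^{0.5451}) = 0.3670
E[score] = 0.9164 + 0.3670 = 1.2834

1.28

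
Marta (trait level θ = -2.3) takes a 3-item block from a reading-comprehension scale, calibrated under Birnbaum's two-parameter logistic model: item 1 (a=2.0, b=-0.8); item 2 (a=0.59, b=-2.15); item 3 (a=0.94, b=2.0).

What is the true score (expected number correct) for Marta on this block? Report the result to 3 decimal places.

0.543

P(θ) = 1 / (1 + exp(−a(θ − b)))
P_1 = 1/(1+e^{3.0000}) = 0.0474
P_2 = 1/(1+e^{0.0885}) = 0.4779
P_3 = 1/(1+e^{4.0420}) = 0.0173
E[score] = 0.0474 + 0.4779 + 0.0173 = 0.5426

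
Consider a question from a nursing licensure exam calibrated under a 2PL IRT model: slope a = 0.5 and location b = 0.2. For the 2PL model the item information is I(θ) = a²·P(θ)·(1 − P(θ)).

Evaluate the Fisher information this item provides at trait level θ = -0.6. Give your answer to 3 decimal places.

P = 1/(1+e^{0.4000}) = 0.4013
P(1−P) = 0.4013 × 0.5987 = 0.2403
I = a² × P(1−P) = 0.5² × 0.2403 = 0.06007

0.060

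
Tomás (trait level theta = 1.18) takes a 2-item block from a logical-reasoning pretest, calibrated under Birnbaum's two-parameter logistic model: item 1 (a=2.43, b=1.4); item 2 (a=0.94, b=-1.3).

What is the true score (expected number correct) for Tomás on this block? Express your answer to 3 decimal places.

1.281

P(theta) = 1 / (1 + exp(−a(theta − b)))
P_1 = 1/(1+e^{0.5346}) = 0.3694
P_2 = 1/(1+e^{-2.3312}) = 0.9114
E[score] = 0.3694 + 0.9114 = 1.2809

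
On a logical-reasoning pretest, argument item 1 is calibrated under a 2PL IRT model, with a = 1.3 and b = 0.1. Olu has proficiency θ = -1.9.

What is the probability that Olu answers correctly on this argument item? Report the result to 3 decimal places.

0.069

P(θ) = 1 / (1 + exp(−a(θ − b)))
Exponent: 1.3 × (-1.9 − 0.1) = -2.6000
1/(1 + e^{2.6000}) = 0.0691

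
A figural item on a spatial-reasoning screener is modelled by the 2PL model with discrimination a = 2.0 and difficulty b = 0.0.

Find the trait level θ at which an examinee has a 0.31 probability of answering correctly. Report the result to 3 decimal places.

P(θ) = 1 / (1 + exp(−a(θ − b)))
logit = ln(0.3100/0.6900) = -0.8001
θ = b + logit/(a) = 0.0 + (-0.8001)/2.0000 = -0.4001

-0.400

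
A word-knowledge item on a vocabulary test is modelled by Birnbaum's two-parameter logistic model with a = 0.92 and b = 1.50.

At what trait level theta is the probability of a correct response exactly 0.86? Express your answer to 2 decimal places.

3.47

P(theta) = 1 / (1 + exp(−a(theta − b)))
logit = ln(0.8600/0.1400) = 1.8153
theta = b + logit/(a) = 1.50 + 1.8153/0.9200 = 3.4731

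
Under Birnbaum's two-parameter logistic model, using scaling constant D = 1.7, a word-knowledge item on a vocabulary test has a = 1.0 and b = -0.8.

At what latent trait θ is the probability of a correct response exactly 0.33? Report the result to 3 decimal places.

P(θ) = 1 / (1 + exp(−D·a(θ − b)))
logit = ln(0.3300/0.6700) = -0.7082
θ = b + logit/(1.7·a) = -0.8 + (-0.7082)/1.7000 = -1.2166

-1.217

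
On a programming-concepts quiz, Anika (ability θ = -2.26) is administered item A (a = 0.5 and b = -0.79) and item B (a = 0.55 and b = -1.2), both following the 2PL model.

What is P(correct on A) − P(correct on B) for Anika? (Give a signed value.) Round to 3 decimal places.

-0.034

P(θ) = 1 / (1 + exp(−a(θ − b)))
P_A = 0.3241
P_B = 0.3582
P_A − P_B = -0.0341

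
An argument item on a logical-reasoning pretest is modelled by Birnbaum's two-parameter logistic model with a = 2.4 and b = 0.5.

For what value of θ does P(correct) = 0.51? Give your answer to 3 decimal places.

0.517

P(θ) = 1 / (1 + exp(−a(θ − b)))
logit = ln(0.5100/0.4900) = 0.0400
θ = b + logit/(a) = 0.5 + 0.0400/2.4000 = 0.5167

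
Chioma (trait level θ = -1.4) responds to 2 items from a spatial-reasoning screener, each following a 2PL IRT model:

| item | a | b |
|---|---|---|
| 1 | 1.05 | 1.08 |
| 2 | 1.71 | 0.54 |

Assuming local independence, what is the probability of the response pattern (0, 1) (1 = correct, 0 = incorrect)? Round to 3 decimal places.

0.033

P(θ) = 1 / (1 + exp(−a(θ − b)))
P_1 = 1/(1+e^{2.6040}) = 0.0689
P_2 = 1/(1+e^{3.3174}) = 0.0350
L = (1−P_1) × P_2 = 0.9311 × 0.0350 = 0.03257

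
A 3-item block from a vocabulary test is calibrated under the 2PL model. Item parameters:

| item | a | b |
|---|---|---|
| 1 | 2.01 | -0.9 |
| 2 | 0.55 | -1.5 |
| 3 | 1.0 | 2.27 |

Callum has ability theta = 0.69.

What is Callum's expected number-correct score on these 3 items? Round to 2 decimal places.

P(theta) = 1 / (1 + exp(−a(theta − b)))
P_1 = 1/(1+e^{-3.1959}) = 0.9607
P_2 = 1/(1+e^{-1.2045}) = 0.7693
P_3 = 1/(1+e^{1.5800}) = 0.1708
E[score] = 0.9607 + 0.7693 + 0.1708 = 1.9008

1.90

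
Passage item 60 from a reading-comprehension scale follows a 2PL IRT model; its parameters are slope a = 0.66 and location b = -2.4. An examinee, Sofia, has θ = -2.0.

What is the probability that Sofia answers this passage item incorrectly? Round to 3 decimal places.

P(θ) = 1 / (1 + exp(−a(θ − b)))
Exponent: 0.66 × (-2.0 − (-2.4)) = 0.2640
1/(1 + e^{-0.2640}) = 0.5656
P(incorrect) = 1 − 0.5656 = 0.4344

0.434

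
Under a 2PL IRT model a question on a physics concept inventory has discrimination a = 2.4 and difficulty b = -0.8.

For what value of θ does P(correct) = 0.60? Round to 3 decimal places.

-0.631

P(θ) = 1 / (1 + exp(−a(θ − b)))
logit = ln(0.6000/0.4000) = 0.4055
θ = b + logit/(a) = -0.8 + 0.4055/2.4000 = -0.6311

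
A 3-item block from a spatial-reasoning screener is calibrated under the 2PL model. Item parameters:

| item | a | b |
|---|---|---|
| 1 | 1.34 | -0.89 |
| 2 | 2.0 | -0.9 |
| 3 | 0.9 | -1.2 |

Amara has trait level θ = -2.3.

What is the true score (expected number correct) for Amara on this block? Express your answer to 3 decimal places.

0.460

P(θ) = 1 / (1 + exp(−a(θ − b)))
P_1 = 1/(1+e^{1.8894}) = 0.1313
P_2 = 1/(1+e^{2.8000}) = 0.0573
P_3 = 1/(1+e^{0.9900}) = 0.2709
E[score] = 0.1313 + 0.0573 + 0.2709 = 0.4595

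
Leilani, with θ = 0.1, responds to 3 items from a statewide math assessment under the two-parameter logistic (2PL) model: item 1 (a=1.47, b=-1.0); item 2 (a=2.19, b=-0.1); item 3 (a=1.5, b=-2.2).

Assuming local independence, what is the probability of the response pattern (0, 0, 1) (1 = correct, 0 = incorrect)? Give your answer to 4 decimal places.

P(θ) = 1 / (1 + exp(−a(θ − b)))
P_1 = 1/(1+e^{-1.6170}) = 0.8344
P_2 = 1/(1+e^{-0.4380}) = 0.6078
P_3 = 1/(1+e^{-3.4500}) = 0.9692
L = (1−P_1) × (1−P_2) × P_3 = 0.1656 × 0.3922 × 0.9692 = 0.06296

0.0630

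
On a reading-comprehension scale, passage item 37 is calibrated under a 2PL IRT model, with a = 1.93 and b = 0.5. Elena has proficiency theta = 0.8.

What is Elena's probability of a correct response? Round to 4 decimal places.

0.6408

P(theta) = 1 / (1 + exp(−a(theta − b)))
Exponent: 1.93 × (0.8 − 0.5) = 0.5790
1/(1 + e^{-0.5790}) = 0.6408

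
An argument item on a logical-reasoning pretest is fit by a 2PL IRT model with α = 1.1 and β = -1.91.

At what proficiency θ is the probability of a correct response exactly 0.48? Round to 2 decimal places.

-1.98

P(θ) = 1 / (1 + exp(−α(θ − β)))
logit = ln(0.4800/0.5200) = -0.0800
θ = β + logit/(α) = -1.91 + (-0.0800)/1.1000 = -1.9828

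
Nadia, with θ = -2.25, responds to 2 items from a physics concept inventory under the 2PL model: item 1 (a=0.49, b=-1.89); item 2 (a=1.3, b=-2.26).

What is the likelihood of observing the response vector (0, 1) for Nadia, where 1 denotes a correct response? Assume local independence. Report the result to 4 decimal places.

P(θ) = 1 / (1 + exp(−a(θ − b)))
P_1 = 1/(1+e^{0.1764}) = 0.4560
P_2 = 1/(1+e^{-0.0130}) = 0.5032
L = (1−P_1) × P_2 = 0.5440 × 0.5032 = 0.27376

0.2738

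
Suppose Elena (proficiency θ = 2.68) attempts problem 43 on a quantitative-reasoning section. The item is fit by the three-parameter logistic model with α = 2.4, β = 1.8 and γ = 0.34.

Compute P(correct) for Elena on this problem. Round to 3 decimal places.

0.929

P(θ) = γ + (1 − γ) · 1 / (1 + exp(−α(θ − β)))
Exponent: 2.4 × (2.68 − 1.8) = 2.1120
1/(1 + e^{-2.1120}) = 0.8921
P = 0.34 + 0.66 × 0.8921 = 0.9288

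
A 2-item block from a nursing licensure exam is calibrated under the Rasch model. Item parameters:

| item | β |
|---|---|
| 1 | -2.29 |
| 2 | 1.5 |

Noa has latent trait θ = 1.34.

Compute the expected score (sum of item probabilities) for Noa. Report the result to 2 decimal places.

1.43

P(θ) = 1 / (1 + exp(−(θ − β)))
P_1 = 1/(1+e^{-3.6300}) = 0.9742
P_2 = 1/(1+e^{0.1600}) = 0.4601
E[score] = 0.9742 + 0.4601 = 1.4343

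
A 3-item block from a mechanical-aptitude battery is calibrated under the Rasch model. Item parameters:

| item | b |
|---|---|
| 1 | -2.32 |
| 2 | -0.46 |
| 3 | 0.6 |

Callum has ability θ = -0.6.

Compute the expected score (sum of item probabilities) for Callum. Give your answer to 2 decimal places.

1.54

P(θ) = 1 / (1 + exp(−(θ − b)))
P_1 = 1/(1+e^{-1.7200}) = 0.8481
P_2 = 1/(1+e^{0.1400}) = 0.4651
P_3 = 1/(1+e^{1.2000}) = 0.2315
E[score] = 0.8481 + 0.4651 + 0.2315 = 1.5447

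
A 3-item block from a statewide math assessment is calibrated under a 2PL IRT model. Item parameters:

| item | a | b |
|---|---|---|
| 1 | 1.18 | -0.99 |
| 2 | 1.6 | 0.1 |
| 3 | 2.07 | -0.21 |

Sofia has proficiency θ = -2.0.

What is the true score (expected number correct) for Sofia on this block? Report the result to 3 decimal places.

P(θ) = 1 / (1 + exp(−a(θ − b)))
P_1 = 1/(1+e^{1.1918}) = 0.2329
P_2 = 1/(1+e^{3.3600}) = 0.0336
P_3 = 1/(1+e^{3.7053}) = 0.0240
E[score] = 0.2329 + 0.0336 + 0.0240 = 0.2905

0.291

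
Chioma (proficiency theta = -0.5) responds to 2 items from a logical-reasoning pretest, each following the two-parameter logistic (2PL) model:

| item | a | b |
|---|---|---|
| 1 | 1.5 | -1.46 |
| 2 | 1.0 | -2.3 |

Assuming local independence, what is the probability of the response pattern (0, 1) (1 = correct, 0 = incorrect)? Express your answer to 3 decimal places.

0.164

P(theta) = 1 / (1 + exp(−a(theta − b)))
P_1 = 1/(1+e^{-1.4400}) = 0.8085
P_2 = 1/(1+e^{-1.8000}) = 0.8581
L = (1−P_1) × P_2 = 0.1915 × 0.8581 = 0.16437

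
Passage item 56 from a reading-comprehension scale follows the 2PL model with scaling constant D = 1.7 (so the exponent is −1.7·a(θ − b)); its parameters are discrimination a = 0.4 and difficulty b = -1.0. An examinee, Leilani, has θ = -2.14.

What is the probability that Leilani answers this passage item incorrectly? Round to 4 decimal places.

0.6846

P(θ) = 1 / (1 + exp(−D·a(θ − b)))
Exponent: 1.7 × 0.4 × (-2.14 − (-1.0)) = -0.7752
1/(1 + e^{0.7752}) = 0.3154
P = 0.3154
P(incorrect) = 1 − 0.3154 = 0.6846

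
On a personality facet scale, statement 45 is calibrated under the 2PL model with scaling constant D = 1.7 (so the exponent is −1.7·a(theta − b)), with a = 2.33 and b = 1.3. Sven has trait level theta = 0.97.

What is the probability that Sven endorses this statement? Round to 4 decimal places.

P(theta) = 1 / (1 + exp(−D·a(theta − b)))
Exponent: 1.7 × 2.33 × (0.97 − 1.3) = -1.3071
1/(1 + e^{1.3071}) = 0.2130
P = 0.2130

0.2130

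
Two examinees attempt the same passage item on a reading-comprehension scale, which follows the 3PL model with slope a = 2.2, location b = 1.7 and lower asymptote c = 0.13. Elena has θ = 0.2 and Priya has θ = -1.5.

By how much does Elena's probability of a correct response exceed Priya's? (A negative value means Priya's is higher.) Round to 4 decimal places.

P(θ) = c + (1 − c) · 1 / (1 + exp(−a(θ − b)))
P(Elena) = 0.1609  [exponent -3.3000]
P(Priya) = 0.1308  [exponent -7.0400]
Difference = 0.1609 − 0.1308 = 0.0302

0.0302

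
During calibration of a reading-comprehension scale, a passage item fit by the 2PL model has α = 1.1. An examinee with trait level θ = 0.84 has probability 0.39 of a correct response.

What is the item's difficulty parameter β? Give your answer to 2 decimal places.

P(θ) = 1 / (1 + exp(−α(θ − β)))
logit(0.39) = ln(0.39/0.61) = -0.4473
β = θ − logit/(α) = 0.84 − (-0.4473)/1.1000 = 1.2466

1.25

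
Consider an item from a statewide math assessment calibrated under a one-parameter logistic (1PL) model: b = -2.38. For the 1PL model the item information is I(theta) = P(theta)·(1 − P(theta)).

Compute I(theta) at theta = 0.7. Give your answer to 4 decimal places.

0.0420

P = 1/(1+e^{-3.0800}) = 0.9561
P(1−P) = 0.9561 × 0.0439 = 0.0420
I = P(1−P) = 0.04201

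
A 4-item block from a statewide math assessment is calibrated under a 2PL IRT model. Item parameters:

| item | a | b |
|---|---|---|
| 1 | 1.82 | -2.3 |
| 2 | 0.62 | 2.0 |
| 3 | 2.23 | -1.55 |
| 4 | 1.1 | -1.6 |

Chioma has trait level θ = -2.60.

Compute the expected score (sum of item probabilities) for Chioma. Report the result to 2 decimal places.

0.76

P(θ) = 1 / (1 + exp(−a(θ − b)))
P_1 = 1/(1+e^{0.5460}) = 0.3668
P_2 = 1/(1+e^{2.8520}) = 0.0546
P_3 = 1/(1+e^{2.3415}) = 0.0877
P_4 = 1/(1+e^{1.1000}) = 0.2497
E[score] = 0.3668 + 0.0546 + 0.0877 + 0.2497 = 0.7589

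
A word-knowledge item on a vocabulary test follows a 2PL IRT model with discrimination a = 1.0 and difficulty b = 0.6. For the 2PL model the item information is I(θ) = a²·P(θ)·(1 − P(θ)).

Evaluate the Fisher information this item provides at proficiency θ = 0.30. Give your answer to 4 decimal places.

0.2445

P = 1/(1+e^{0.3000}) = 0.4256
P(1−P) = 0.4256 × 0.5744 = 0.2445
I = a² × P(1−P) = 1.0² × 0.2445 = 0.24446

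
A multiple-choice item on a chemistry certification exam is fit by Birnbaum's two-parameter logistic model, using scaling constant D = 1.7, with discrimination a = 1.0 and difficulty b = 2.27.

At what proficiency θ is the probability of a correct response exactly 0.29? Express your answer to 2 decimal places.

1.74

P(θ) = 1 / (1 + exp(−D·a(θ − b)))
logit = ln(0.2900/0.7100) = -0.8954
θ = b + logit/(1.7·a) = 2.27 + (-0.8954)/1.7000 = 1.7433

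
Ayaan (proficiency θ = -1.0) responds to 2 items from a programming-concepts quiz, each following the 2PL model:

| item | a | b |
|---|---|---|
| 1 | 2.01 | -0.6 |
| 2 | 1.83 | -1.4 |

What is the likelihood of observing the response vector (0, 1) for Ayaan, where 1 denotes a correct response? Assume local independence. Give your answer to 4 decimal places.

P(θ) = 1 / (1 + exp(−a(θ − b)))
P_1 = 1/(1+e^{0.8040}) = 0.3092
P_2 = 1/(1+e^{-0.7320}) = 0.6752
L = (1−P_1) × P_2 = 0.6908 × 0.6752 = 0.46648

0.4665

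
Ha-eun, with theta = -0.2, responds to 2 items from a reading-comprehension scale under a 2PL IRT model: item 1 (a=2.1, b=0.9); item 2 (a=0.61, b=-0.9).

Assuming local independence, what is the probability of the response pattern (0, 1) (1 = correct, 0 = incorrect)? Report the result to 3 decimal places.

P(theta) = 1 / (1 + exp(−a(theta − b)))
P_1 = 1/(1+e^{2.3100}) = 0.0903
P_2 = 1/(1+e^{-0.4270}) = 0.6052
L = (1−P_1) × P_2 = 0.9097 × 0.6052 = 0.55051

0.551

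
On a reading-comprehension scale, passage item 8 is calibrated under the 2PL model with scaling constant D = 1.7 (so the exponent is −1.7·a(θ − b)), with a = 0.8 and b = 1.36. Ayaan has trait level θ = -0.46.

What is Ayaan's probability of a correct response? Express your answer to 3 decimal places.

P(θ) = 1 / (1 + exp(−D·a(θ − b)))
Exponent: 1.7 × 0.8 × (-0.46 − 1.36) = -2.4752
1/(1 + e^{2.4752}) = 0.0776
P = 0.0776

0.078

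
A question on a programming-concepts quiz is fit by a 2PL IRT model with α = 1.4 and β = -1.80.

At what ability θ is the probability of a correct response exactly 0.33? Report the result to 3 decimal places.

P(θ) = 1 / (1 + exp(−α(θ − β)))
logit = ln(0.3300/0.6700) = -0.7082
θ = β + logit/(α) = -1.80 + (-0.7082)/1.4000 = -2.3058

-2.306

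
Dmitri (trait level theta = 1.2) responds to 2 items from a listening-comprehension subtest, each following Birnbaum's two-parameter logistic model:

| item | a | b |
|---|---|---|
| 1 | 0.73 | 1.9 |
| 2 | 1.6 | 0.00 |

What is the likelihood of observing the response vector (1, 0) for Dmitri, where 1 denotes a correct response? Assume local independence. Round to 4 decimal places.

P(theta) = 1 / (1 + exp(−a(theta − b)))
P_1 = 1/(1+e^{0.5110}) = 0.3750
P_2 = 1/(1+e^{-1.9200}) = 0.8721
L = P_1 × (1−P_2) = 0.3750 × 0.1279 = 0.04794

0.0479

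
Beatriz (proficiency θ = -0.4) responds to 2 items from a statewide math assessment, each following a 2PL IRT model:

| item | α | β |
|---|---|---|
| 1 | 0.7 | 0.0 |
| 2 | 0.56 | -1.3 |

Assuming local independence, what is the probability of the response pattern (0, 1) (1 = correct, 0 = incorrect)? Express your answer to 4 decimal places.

P(θ) = 1 / (1 + exp(−α(θ − β)))
P_1 = 1/(1+e^{0.2800}) = 0.4305
P_2 = 1/(1+e^{-0.5040}) = 0.6234
L = (1−P_1) × P_2 = 0.5695 × 0.6234 = 0.35505

0.3551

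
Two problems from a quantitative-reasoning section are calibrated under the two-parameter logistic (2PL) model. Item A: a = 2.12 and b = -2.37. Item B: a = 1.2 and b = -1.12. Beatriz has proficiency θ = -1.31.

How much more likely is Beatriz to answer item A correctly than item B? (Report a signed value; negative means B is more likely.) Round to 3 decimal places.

0.461

P(θ) = 1 / (1 + exp(−a(θ − b)))
P_A = 0.9044
P_B = 0.4432
P_A − P_B = 0.4612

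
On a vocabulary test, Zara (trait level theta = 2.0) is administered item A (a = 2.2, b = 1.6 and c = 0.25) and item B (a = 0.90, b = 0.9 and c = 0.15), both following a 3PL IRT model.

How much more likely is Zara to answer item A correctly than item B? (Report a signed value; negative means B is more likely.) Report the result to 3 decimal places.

0.010

P(theta) = c + (1 − c) · 1 / (1 + exp(−a(theta − b)))
P_A = 0.7801
P_B = 0.7697
P_A − P_B = 0.0104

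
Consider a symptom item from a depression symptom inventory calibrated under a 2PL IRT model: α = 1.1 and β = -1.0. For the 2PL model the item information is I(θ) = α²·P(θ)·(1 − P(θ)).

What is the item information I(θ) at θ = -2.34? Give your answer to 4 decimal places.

P = 1/(1+e^{1.4740}) = 0.1863
P(1−P) = 0.1863 × 0.8137 = 0.1516
I = α² × P(1−P) = 1.1² × 0.1516 = 0.18345

0.1835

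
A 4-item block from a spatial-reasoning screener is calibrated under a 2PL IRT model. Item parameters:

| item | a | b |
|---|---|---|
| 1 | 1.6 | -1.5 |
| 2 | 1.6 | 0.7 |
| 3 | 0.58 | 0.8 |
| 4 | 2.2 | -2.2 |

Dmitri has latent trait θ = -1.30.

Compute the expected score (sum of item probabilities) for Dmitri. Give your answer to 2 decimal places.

P(θ) = 1 / (1 + exp(−a(θ − b)))
P_1 = 1/(1+e^{-0.3200}) = 0.5793
P_2 = 1/(1+e^{3.2000}) = 0.0392
P_3 = 1/(1+e^{1.2180}) = 0.2283
P_4 = 1/(1+e^{-1.9800}) = 0.8787
E[score] = 0.5793 + 0.0392 + 0.2283 + 0.8787 = 1.7255

1.73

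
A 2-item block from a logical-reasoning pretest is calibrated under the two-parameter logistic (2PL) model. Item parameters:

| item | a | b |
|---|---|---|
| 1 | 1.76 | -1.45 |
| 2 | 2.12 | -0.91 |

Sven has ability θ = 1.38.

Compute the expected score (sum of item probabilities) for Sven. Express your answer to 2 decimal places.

P(θ) = 1 / (1 + exp(−a(θ − b)))
P_1 = 1/(1+e^{-4.9808}) = 0.9932
P_2 = 1/(1+e^{-4.8548}) = 0.9923
E[score] = 0.9932 + 0.9923 = 1.9854

1.99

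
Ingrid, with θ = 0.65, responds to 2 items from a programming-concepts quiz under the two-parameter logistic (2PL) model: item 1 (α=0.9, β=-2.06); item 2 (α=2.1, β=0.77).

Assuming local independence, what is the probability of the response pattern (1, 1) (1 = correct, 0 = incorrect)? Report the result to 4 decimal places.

0.4022

P(θ) = 1 / (1 + exp(−α(θ − β)))
P_1 = 1/(1+e^{-2.4390}) = 0.9198
P_2 = 1/(1+e^{0.2520}) = 0.4373
L = P_1 × P_2 = 0.9198 × 0.4373 = 0.40224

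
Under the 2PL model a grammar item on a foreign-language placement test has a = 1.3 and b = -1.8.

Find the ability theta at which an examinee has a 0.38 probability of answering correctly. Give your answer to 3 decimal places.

P(theta) = 1 / (1 + exp(−a(theta − b)))
logit = ln(0.3800/0.6200) = -0.4895
theta = b + logit/(a) = -1.8 + (-0.4895)/1.3000 = -2.1766

-2.177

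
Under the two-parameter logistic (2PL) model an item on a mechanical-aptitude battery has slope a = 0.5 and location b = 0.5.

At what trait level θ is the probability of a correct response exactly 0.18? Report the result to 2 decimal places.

-2.53

P(θ) = 1 / (1 + exp(−a(θ − b)))
logit = ln(0.1800/0.8200) = -1.5163
θ = b + logit/(a) = 0.5 + (-1.5163)/0.5000 = -2.5327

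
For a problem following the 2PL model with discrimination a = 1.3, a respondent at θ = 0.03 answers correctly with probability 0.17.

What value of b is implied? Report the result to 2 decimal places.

1.25

P(θ) = 1 / (1 + exp(−a(θ − b)))
logit(0.17) = ln(0.17/0.83) = -1.5856
b = θ − logit/(a) = 0.03 − (-1.5856)/1.3000 = 1.2497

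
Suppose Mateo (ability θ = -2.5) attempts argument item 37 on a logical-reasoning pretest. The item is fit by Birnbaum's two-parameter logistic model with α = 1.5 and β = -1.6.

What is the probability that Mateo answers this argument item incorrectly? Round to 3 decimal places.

P(θ) = 1 / (1 + exp(−α(θ − β)))
Exponent: 1.5 × (-2.5 − (-1.6)) = -1.3500
1/(1 + e^{1.3500}) = 0.2059
P(incorrect) = 1 − 0.2059 = 0.7941

0.794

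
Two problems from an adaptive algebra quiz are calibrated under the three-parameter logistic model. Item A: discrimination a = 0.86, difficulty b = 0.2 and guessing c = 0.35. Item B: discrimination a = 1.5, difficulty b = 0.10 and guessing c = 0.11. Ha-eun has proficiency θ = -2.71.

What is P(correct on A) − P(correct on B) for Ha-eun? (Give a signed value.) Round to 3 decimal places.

0.276

P(θ) = c + (1 − c) · 1 / (1 + exp(−a(θ − b)))
P_A = 0.3992
P_B = 0.1230
P_A − P_B = 0.2762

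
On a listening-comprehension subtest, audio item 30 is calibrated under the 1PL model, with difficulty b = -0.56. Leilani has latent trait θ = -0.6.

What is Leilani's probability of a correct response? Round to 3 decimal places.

0.490

P(θ) = 1 / (1 + exp(−(θ − b)))
Exponent: (-0.6 − (-0.56)) = -0.0400
1/(1 + e^{0.0400}) = 0.4900
P = 0.4900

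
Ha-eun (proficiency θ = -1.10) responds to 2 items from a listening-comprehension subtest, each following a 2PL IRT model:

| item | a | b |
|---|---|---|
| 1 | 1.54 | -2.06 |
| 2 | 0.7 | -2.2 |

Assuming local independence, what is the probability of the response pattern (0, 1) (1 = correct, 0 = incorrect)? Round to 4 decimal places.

P(θ) = 1 / (1 + exp(−a(θ − b)))
P_1 = 1/(1+e^{-1.4784}) = 0.8143
P_2 = 1/(1+e^{-0.7700}) = 0.6835
L = (1−P_1) × P_2 = 0.1857 × 0.6835 = 0.12691

0.1269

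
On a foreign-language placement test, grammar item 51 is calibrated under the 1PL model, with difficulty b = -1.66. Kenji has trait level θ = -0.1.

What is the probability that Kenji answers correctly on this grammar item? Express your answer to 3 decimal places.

P(θ) = 1 / (1 + exp(−(θ − b)))
Exponent: (-0.1 − (-1.66)) = 1.5600
1/(1 + e^{-1.5600}) = 0.8264
P = 0.8264

0.826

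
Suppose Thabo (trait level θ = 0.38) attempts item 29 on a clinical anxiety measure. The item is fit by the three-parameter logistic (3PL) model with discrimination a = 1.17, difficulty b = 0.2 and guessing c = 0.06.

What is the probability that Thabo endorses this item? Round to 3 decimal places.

P(θ) = c + (1 − c) · 1 / (1 + exp(−a(θ − b)))
Exponent: 1.17 × (0.38 − 0.2) = 0.2106
1/(1 + e^{-0.2106}) = 0.5525
P = 0.06 + 0.94 × 0.5525 = 0.5793

0.579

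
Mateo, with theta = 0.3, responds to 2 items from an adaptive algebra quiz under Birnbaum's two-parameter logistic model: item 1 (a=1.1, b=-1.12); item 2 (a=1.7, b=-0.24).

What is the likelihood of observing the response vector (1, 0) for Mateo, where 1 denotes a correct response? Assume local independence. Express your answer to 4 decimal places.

0.2359

P(theta) = 1 / (1 + exp(−a(theta − b)))
P_1 = 1/(1+e^{-1.5620}) = 0.8266
P_2 = 1/(1+e^{-0.9180}) = 0.7146
L = P_1 × (1−P_2) = 0.8266 × 0.2854 = 0.23589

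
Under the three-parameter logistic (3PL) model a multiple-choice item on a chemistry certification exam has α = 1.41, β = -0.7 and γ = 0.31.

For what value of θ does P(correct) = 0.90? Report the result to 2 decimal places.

0.56

P(θ) = γ + (1 − γ) · 1 / (1 + exp(−α(θ − β)))
Remove guessing floor: (0.90 − 0.31)/(1 − 0.31) = 0.8551
logit = ln(0.8551/0.1449) = 1.7750
θ = β + logit/(α) = -0.7 + 1.7750/1.4100 = 0.5588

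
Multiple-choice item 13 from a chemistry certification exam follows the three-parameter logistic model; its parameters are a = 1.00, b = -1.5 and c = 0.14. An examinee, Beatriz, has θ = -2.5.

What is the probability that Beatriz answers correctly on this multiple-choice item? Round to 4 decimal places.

P(θ) = c + (1 − c) · 1 / (1 + exp(−a(θ − b)))
Exponent: 1.00 × (-2.5 − (-1.5)) = -1.0000
1/(1 + e^{1.0000}) = 0.2689
P = 0.14 + 0.86 × 0.2689 = 0.3713

0.3713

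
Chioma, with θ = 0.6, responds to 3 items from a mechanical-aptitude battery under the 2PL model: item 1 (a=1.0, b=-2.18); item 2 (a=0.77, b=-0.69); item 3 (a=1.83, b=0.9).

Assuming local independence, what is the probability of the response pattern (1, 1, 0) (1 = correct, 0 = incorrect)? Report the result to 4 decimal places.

0.4356

P(θ) = 1 / (1 + exp(−a(θ − b)))
P_1 = 1/(1+e^{-2.7800}) = 0.9416
P_2 = 1/(1+e^{-0.9933}) = 0.7297
P_3 = 1/(1+e^{0.5490}) = 0.3661
L = P_1 × P_2 × (1−P_3) = 0.9416 × 0.7297 × 0.6339 = 0.43556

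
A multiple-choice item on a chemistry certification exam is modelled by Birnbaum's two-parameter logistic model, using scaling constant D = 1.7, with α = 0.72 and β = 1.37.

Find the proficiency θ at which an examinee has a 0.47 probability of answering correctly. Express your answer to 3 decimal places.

1.272

P(θ) = 1 / (1 + exp(−D·α(θ − β)))
logit = ln(0.4700/0.5300) = -0.1201
θ = β + logit/(1.7·α) = 1.37 + (-0.1201)/1.2240 = 1.2718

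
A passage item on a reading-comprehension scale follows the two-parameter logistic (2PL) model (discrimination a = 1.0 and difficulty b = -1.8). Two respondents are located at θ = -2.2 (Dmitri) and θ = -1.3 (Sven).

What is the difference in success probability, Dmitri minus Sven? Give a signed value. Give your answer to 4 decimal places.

P(θ) = 1 / (1 + exp(−a(θ − b)))
P(Dmitri) = 0.4013  [exponent -0.4000]
P(Sven) = 0.6225  [exponent 0.5000]
Difference = 0.4013 − 0.6225 = -0.2211

-0.2211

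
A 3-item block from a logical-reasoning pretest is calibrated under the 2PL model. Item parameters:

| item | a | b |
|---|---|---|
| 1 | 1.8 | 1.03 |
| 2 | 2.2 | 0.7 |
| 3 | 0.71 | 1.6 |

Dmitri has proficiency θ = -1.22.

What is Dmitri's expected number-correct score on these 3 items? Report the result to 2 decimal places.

P(θ) = 1 / (1 + exp(−a(θ − b)))
P_1 = 1/(1+e^{4.0500}) = 0.0171
P_2 = 1/(1+e^{4.2240}) = 0.0144
P_3 = 1/(1+e^{2.0022}) = 0.1190
E[score] = 0.0171 + 0.0144 + 0.1190 = 0.1505

0.15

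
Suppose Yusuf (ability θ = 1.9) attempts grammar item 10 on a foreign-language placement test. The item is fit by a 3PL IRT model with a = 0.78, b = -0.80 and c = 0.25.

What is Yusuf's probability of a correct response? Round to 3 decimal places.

0.919

P(θ) = c + (1 − c) · 1 / (1 + exp(−a(θ − b)))
Exponent: 0.78 × (1.9 − (-0.80)) = 2.1060
1/(1 + e^{-2.1060}) = 0.8915
P = 0.25 + 0.75 × 0.8915 = 0.9186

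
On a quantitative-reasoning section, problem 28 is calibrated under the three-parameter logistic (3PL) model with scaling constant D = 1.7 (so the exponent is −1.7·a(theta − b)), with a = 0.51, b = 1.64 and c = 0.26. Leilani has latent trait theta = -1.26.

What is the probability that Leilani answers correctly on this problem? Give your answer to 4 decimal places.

P(theta) = c + (1 − c) · 1 / (1 + exp(−D·a(theta − b)))
Exponent: 1.7 × 0.51 × (-1.26 − 1.64) = -2.5143
1/(1 + e^{2.5143}) = 0.0749
P = 0.26 + 0.74 × 0.0749 = 0.3154

0.3154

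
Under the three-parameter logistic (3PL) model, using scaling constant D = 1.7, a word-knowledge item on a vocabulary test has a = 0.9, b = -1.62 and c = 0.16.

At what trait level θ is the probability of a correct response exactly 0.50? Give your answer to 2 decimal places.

P(θ) = c + (1 − c) · 1 / (1 + exp(−D·a(θ − b)))
Remove guessing floor: (0.50 − 0.16)/(1 − 0.16) = 0.4048
logit = ln(0.4048/0.5952) = -0.3857
θ = b + logit/(1.7·a) = -1.62 + (-0.3857)/1.5300 = -1.8721

-1.87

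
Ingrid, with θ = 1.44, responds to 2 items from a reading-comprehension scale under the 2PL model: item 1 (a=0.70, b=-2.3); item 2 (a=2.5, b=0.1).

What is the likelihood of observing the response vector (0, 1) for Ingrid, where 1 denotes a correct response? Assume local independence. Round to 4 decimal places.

0.0657

P(θ) = 1 / (1 + exp(−a(θ − b)))
P_1 = 1/(1+e^{-2.6180}) = 0.9320
P_2 = 1/(1+e^{-3.3500}) = 0.9661
L = (1−P_1) × P_2 = 0.0680 × 0.9661 = 0.06568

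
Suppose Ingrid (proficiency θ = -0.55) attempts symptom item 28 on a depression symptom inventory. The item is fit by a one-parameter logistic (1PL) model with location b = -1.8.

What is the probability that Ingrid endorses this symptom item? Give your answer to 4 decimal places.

0.7773

P(θ) = 1 / (1 + exp(−(θ − b)))
Exponent: (-0.55 − (-1.8)) = 1.2500
1/(1 + e^{-1.2500}) = 0.7773
P = 0.7773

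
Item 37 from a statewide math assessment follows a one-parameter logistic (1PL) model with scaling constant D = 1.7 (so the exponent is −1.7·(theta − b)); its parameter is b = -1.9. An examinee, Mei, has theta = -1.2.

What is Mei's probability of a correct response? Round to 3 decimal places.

P(theta) = 1 / (1 + exp(−D·(theta − b)))
Exponent: 1.7 × (-1.2 − (-1.9)) = 1.1900
1/(1 + e^{-1.1900}) = 0.7667
P = 0.7667

0.767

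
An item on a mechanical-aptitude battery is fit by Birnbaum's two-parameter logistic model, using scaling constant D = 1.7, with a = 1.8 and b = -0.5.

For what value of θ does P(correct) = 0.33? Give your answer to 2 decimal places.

P(θ) = 1 / (1 + exp(−D·a(θ − b)))
logit = ln(0.3300/0.6700) = -0.7082
θ = b + logit/(1.7·a) = -0.5 + (-0.7082)/3.0600 = -0.7314

-0.73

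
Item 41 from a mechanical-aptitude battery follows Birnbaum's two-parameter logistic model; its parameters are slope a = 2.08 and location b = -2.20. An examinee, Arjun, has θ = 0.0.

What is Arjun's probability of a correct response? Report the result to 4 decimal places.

0.9898

P(θ) = 1 / (1 + exp(−a(θ − b)))
Exponent: 2.08 × (0.0 − (-2.20)) = 4.5760
1/(1 + e^{-4.5760}) = 0.9898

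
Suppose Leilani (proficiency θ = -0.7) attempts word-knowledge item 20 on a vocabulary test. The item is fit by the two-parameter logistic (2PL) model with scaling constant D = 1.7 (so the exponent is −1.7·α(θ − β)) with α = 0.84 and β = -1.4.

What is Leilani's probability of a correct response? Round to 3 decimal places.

0.731

P(θ) = 1 / (1 + exp(−D·α(θ − β)))
Exponent: 1.7 × 0.84 × (-0.7 − (-1.4)) = 0.9996
1/(1 + e^{-0.9996}) = 0.7310
P = 0.7310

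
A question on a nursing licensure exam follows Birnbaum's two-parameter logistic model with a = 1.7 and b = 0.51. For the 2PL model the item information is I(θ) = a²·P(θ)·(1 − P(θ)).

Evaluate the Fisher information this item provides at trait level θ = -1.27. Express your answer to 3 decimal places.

P = 1/(1+e^{3.0260}) = 0.0463
P(1−P) = 0.0463 × 0.9537 = 0.0441
I = a² × P(1−P) = 1.7² × 0.0441 = 0.12752

0.128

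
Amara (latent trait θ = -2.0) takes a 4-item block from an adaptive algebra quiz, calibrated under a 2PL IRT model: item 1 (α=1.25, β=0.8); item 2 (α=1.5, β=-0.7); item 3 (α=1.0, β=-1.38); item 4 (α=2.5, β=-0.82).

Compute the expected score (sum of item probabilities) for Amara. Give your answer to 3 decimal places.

0.553

P(θ) = 1 / (1 + exp(−α(θ − β)))
P_1 = 1/(1+e^{3.5000}) = 0.0293
P_2 = 1/(1+e^{1.9500}) = 0.1246
P_3 = 1/(1+e^{0.6200}) = 0.3498
P_4 = 1/(1+e^{2.9500}) = 0.0497
E[score] = 0.0293 + 0.1246 + 0.3498 + 0.0497 = 0.5534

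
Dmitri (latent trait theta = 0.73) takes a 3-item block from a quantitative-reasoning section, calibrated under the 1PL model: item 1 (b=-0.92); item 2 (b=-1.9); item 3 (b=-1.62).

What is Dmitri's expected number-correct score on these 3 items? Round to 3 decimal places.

P(theta) = 1 / (1 + exp(−(theta − b)))
P_1 = 1/(1+e^{-1.6500}) = 0.8389
P_2 = 1/(1+e^{-2.6300}) = 0.9328
P_3 = 1/(1+e^{-2.3500}) = 0.9129
E[score] = 0.8389 + 0.9328 + 0.9129 = 2.6846

2.685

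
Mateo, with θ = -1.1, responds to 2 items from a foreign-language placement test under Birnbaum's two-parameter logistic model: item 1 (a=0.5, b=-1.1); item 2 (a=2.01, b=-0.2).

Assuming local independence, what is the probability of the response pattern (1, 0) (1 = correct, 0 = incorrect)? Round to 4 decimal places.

P(θ) = 1 / (1 + exp(−a(θ − b)))
P_1 = 1/(1+e^{0.0000}) = 0.5000
P_2 = 1/(1+e^{1.8090}) = 0.1408
L = P_1 × (1−P_2) = 0.5000 × 0.8592 = 0.42962

0.4296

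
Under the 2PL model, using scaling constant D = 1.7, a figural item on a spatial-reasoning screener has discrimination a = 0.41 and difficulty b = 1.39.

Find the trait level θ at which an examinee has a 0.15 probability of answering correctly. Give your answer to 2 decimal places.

-1.10

P(θ) = 1 / (1 + exp(−D·a(θ − b)))
logit = ln(0.1500/0.8500) = -1.7346
θ = b + logit/(1.7·a) = 1.39 + (-1.7346)/0.6970 = -1.0987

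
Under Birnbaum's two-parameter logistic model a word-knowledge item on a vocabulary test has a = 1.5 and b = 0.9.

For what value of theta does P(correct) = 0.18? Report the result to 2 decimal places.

-0.11

P(theta) = 1 / (1 + exp(−a(theta − b)))
logit = ln(0.1800/0.8200) = -1.5163
theta = b + logit/(a) = 0.9 + (-1.5163)/1.5000 = -0.1109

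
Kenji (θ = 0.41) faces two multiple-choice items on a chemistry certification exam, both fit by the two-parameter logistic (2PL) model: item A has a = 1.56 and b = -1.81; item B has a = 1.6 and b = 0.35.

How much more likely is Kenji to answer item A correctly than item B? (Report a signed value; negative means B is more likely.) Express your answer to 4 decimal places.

0.4456

P(θ) = 1 / (1 + exp(−a(θ − b)))
P_A = 0.9696
P_B = 0.5240
P_A − P_B = 0.4456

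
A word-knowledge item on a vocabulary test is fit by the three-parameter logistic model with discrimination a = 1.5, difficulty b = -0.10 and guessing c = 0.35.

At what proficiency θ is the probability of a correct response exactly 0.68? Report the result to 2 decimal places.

P(θ) = c + (1 − c) · 1 / (1 + exp(−a(θ − b)))
Remove guessing floor: (0.68 − 0.35)/(1 − 0.35) = 0.5077
logit = ln(0.5077/0.4923) = 0.0308
θ = b + logit/(a) = -0.10 + 0.0308/1.5000 = -0.0795

-0.08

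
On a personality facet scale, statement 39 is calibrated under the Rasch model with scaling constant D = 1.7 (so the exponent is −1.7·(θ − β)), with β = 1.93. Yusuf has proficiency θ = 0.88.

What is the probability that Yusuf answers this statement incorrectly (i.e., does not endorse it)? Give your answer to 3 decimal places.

0.856

P(θ) = 1 / (1 + exp(−D·(θ − β)))
Exponent: 1.7 × (0.88 − 1.93) = -1.7850
1/(1 + e^{1.7850}) = 0.1437
P = 0.1437
P(incorrect) = 1 − 0.1437 = 0.8563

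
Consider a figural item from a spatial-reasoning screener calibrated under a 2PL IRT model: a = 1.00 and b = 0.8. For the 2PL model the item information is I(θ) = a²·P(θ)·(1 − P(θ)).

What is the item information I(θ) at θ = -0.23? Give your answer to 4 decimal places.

0.1939

P = 1/(1+e^{1.0300}) = 0.2631
P(1−P) = 0.2631 × 0.7369 = 0.1939
I = a² × P(1−P) = 1.00² × 0.1939 = 0.19387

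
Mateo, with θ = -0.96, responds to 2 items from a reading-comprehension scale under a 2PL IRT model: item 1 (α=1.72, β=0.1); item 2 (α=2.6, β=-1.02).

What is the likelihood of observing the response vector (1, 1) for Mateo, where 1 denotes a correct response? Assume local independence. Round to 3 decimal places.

P(θ) = 1 / (1 + exp(−α(θ − β)))
P_1 = 1/(1+e^{1.8232}) = 0.1391
P_2 = 1/(1+e^{-0.1560}) = 0.5389
L = P_1 × P_2 = 0.1391 × 0.5389 = 0.07494

0.075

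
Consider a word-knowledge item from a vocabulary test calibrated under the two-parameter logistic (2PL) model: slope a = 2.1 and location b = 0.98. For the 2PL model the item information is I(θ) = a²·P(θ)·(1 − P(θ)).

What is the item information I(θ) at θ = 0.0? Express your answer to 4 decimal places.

0.4429

P = 1/(1+e^{2.0580}) = 0.1132
P(1−P) = 0.1132 × 0.8868 = 0.1004
I = a² × P(1−P) = 2.1² × 0.1004 = 0.44286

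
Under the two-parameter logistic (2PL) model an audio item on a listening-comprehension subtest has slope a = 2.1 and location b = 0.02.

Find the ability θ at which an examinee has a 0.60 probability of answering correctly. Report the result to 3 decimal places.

P(θ) = 1 / (1 + exp(−a(θ − b)))
logit = ln(0.6000/0.4000) = 0.4055
θ = b + logit/(a) = 0.02 + 0.4055/2.1000 = 0.2131

0.213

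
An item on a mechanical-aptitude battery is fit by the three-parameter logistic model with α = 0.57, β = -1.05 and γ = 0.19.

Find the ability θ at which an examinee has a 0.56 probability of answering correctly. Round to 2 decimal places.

-1.35

P(θ) = γ + (1 − γ) · 1 / (1 + exp(−α(θ − β)))
Remove guessing floor: (0.56 − 0.19)/(1 − 0.19) = 0.4568
logit = ln(0.4568/0.5432) = -0.1733
θ = β + logit/(α) = -1.05 + (-0.1733)/0.5700 = -1.3540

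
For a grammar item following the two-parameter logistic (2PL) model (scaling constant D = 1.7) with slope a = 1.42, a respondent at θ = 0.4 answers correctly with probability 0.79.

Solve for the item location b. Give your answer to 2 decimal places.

P(θ) = 1 / (1 + exp(−D·a(θ − b)))
logit(0.79) = ln(0.79/0.21) = 1.3249
b = θ − logit/(1.7·a) = 0.4 − 1.3249/2.4140 = -0.1489

-0.15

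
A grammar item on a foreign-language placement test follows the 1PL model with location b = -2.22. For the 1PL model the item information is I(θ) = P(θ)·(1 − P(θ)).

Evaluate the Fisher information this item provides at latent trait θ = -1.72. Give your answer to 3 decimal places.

P = 1/(1+e^{-0.5000}) = 0.6225
P(1−P) = 0.6225 × 0.3775 = 0.2350
I = P(1−P) = 0.23500

0.235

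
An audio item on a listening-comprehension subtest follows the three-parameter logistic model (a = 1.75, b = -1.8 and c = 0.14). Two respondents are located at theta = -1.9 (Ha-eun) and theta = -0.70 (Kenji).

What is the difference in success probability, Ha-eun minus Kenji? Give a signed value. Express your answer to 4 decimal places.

P(theta) = c + (1 − c) · 1 / (1 + exp(−a(theta − b)))
P(Ha-eun) = 0.5325  [exponent -0.1750]
P(Kenji) = 0.8905  [exponent 1.9250]
Difference = 0.5325 − 0.8905 = -0.3580

-0.3580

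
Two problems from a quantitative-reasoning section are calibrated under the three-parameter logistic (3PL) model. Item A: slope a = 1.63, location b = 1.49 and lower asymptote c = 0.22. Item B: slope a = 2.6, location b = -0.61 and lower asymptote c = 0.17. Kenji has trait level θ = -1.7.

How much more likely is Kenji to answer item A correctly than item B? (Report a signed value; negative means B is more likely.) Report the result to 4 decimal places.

P(θ) = c + (1 − c) · 1 / (1 + exp(−a(θ − b)))
P_A = 0.2243
P_B = 0.2161
P_A − P_B = 0.0082

0.0082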